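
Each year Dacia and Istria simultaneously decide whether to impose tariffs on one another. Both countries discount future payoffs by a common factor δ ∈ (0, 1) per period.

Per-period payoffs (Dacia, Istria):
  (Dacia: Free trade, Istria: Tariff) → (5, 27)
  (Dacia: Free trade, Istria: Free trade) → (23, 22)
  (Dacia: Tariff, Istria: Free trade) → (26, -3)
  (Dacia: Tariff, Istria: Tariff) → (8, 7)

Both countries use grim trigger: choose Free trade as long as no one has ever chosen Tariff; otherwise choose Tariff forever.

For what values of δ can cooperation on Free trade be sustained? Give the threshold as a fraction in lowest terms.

1/4

For Dacia: deviation gain 26−23 = 3, per-period punishment loss 23−8 = 15. IC gives δ ≥ 3/18 = 1/6.
For Istria: gain 5, loss 15 per period, so δ ≥ 5/20 = 1/4.
The tighter constraint is Istria's, so cooperation needs δ ≥ 1/4.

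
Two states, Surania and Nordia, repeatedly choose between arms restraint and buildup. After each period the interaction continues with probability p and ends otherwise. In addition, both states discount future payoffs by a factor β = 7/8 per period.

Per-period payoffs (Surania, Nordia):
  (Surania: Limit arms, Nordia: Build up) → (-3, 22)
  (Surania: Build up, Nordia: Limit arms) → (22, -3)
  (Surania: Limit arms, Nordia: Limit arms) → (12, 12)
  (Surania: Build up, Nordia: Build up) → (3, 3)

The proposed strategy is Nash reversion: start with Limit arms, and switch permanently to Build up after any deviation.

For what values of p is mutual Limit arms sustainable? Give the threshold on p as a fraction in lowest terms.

80/133

With continuation probability p and discount β, the effective per-period discount factor is βp.
Grim-trigger IC: βp ≥ (22−12)/(22−3) = 10/19.
So p ≥ (10/19)/(7/8) = 80/133.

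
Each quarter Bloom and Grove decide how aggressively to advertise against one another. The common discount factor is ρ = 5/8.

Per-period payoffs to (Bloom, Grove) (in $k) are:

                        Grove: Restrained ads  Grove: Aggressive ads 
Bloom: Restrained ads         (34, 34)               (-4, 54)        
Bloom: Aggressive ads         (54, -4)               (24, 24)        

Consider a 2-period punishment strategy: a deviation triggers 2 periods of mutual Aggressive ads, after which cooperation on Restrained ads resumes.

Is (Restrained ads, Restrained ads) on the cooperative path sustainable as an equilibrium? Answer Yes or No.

IC: ρ+…+ρ^2 ≥ (54−34)/(34−24) = 2.
At ρ = 5/8: partial sum = 1.0156 < 2.0000. Cooperation not sustainable.

No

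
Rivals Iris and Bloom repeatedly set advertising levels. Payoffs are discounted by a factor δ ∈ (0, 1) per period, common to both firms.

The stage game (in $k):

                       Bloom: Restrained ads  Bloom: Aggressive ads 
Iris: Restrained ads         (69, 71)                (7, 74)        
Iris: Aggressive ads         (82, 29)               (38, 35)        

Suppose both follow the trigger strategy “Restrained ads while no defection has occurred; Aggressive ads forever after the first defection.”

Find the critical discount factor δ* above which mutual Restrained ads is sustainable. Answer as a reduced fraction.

13/44

Iris's threshold: (82−69)/(82−38) = 13/44.
Bloom's threshold: (74−71)/(74−35) = 1/13.
13/44 > 1/13, so Iris binds and δ* = 13/44.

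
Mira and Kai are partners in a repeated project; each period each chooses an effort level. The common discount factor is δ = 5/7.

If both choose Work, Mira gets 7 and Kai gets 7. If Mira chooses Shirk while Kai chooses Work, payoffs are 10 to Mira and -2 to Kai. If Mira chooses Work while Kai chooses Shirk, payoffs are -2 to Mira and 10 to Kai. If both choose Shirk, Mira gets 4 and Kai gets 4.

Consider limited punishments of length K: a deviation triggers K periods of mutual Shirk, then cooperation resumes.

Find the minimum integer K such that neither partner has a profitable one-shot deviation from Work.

Need Σ_{k=1}^{K} δ^k ≥ (10−7)/(7−4) = 1.0000 at δ = 5/7.
At K = 1 the sum is 0.7143 < 1.0000; at K = 2 it is 1.2245 ≥ 1.0000.
So the minimum punishment length is K = 2.

2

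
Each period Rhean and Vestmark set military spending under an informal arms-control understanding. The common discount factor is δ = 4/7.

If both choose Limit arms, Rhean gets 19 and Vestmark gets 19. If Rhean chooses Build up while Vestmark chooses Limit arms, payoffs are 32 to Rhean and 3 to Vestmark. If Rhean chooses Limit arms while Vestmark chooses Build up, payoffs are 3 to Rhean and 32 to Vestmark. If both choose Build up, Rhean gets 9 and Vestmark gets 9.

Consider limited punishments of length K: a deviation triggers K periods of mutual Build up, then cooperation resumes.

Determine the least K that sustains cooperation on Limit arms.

7

No profitable deviation requires (19−9)(δ+…+δ^K) ≥ 32−19, i.e. δ+…+δ^K ≥ 13/10 ≈ 1.3000.
With δ = 4/7, the partial sums are K=1: 0.5714, K=2: 0.8980, …, K=5: 1.2521, K=6: 1.2869, K=7: 1.3068.
K = 7 is the first length at which the sum reaches 1.3000.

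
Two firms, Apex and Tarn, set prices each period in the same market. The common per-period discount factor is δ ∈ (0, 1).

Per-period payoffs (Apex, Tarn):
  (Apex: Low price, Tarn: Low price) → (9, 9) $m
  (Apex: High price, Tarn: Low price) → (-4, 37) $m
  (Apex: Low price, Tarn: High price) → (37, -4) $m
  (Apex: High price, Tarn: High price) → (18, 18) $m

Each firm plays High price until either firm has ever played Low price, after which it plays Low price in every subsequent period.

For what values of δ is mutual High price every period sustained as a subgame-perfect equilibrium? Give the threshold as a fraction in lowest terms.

19/28

Under grim trigger the critical discount factor is (T−C)/(T−P) with T = 37, C = 18, P = 9.
δ* = (37−18)/(37−9) = 19/28.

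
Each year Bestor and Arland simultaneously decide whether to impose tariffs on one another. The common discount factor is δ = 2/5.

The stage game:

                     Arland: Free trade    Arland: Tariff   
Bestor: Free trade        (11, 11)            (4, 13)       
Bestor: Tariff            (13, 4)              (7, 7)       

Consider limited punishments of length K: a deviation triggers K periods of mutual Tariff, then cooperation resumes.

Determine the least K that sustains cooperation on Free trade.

No profitable deviation requires (11−7)(δ+…+δ^K) ≥ 13−11, i.e. δ+…+δ^K ≥ 1/2 ≈ 0.5000.
With δ = 2/5, the partial sums are K=1: 0.4000, K=2: 0.5600.
K = 2 is the first length at which the sum reaches 0.5000.

2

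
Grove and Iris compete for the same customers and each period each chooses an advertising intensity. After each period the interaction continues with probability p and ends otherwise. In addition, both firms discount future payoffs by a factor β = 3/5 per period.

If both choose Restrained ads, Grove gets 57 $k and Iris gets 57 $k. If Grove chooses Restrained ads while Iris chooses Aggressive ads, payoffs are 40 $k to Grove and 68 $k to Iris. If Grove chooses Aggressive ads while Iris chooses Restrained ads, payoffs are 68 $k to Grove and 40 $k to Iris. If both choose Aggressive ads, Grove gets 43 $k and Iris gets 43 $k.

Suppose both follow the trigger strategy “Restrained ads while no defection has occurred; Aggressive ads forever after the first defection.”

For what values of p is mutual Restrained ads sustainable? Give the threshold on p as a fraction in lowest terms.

With continuation probability p and discount β, the effective per-period discount factor is βp.
Grim-trigger IC: βp ≥ (68−57)/(68−43) = 11/25.
So p ≥ (11/25)/(3/5) = 11/15.

11/15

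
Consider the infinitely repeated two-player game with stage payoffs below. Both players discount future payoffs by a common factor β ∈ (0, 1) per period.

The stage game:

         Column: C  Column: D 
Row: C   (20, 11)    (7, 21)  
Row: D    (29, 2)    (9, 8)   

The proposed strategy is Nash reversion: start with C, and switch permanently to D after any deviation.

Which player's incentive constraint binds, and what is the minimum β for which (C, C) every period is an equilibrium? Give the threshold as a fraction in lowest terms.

Column; β ≥ 10/13

Row: cooperation gives 20 each period; deviation gives 29 once then 9 forever.
  20/(1−β) ≥ 29 + 9β/(1−β) ⇒ β ≥ 9/20.
Column: cooperation gives 11 each period; deviation gives 21 once then 8 forever.
  β ≥ 10/13.
Both must hold, so the binding constraint is Column's: β ≥ 10/13.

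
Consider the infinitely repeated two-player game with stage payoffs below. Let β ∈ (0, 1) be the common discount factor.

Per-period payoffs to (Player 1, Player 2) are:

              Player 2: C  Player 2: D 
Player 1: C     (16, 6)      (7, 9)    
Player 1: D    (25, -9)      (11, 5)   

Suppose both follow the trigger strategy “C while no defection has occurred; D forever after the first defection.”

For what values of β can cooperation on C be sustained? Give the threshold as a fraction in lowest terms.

3/4

Player 1: cooperation gives 16 each period; deviation gives 25 once then 11 forever.
  16/(1−β) ≥ 25 + 11β/(1−β) ⇒ β ≥ 9/14.
Player 2: cooperation gives 6 each period; deviation gives 9 once then 5 forever.
  β ≥ 3/4.
Both must hold, so the binding constraint is Player 2's: β ≥ 3/4.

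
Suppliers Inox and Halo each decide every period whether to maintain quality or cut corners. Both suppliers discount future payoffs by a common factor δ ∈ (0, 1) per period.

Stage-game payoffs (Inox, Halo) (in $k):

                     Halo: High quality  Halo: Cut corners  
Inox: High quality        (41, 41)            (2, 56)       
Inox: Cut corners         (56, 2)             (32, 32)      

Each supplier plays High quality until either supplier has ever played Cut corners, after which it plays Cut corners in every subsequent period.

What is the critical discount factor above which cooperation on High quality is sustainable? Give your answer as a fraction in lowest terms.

One-period gain from deviating is 56 − 41 = 15. The loss is 41 − 32 = 9 in every subsequent period, with present value 9·δ/(1−δ).
Deviation is unprofitable when 9·δ/(1−δ) ≥ 15, i.e. δ/(1−δ) ≥ 5/3.
Equivalently δ ≥ 15/(15+9) = 5/8.

5/8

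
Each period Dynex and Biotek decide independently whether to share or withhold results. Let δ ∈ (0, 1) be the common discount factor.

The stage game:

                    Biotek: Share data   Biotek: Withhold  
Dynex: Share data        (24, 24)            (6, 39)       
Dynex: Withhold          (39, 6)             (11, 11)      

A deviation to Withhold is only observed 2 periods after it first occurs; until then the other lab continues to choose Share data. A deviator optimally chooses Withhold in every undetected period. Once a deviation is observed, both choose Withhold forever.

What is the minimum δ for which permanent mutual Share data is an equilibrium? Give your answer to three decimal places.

0.732

Deviating for the 2 undetected periods gains 39−24 = 15 per period over cooperation, then loses 24−11 = 13 per period forever once punishment starts.
Gain: 15(1 + δ + … + δ^1); loss: 13·δ^2/(1−δ).
No profitable deviation ⇔ 15(1−δ^2) ≤ 13·δ^2, i.e. δ^2 ≥ 15/(15+13) = 15/28.
Hence δ ≥ (15/28)^(1/2) ≈ 0.732.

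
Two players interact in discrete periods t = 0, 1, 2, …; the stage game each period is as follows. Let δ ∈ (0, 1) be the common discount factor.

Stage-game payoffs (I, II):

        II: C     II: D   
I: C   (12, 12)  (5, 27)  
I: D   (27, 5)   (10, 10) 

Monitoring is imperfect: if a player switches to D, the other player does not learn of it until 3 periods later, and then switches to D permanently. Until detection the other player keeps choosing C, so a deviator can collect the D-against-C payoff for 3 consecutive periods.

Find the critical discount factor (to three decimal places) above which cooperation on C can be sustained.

0.959

Deviating for the 3 undetected periods gains 27−12 = 15 per period over cooperation, then loses 12−10 = 2 per period forever once punishment starts.
Gain: 15(1 + δ + … + δ^2); loss: 2·δ^3/(1−δ).
No profitable deviation ⇔ 15(1−δ^3) ≤ 2·δ^3, i.e. δ^3 ≥ 15/(15+2) = 15/17.
Hence δ ≥ (15/17)^(1/3) ≈ 0.959.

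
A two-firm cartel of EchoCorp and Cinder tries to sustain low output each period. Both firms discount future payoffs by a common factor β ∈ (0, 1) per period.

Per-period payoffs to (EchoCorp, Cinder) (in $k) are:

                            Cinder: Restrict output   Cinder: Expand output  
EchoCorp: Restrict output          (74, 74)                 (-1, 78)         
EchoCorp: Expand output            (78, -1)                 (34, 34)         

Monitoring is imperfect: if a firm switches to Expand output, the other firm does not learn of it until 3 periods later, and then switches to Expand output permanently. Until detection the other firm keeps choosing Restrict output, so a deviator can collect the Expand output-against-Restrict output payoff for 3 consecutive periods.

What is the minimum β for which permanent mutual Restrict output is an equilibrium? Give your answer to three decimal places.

0.450

Deviating for the 3 undetected periods gains 78−74 = 4 per period over cooperation, then loses 74−34 = 40 per period forever once punishment starts.
Gain: 4(1 + β + … + β^2); loss: 40·β^3/(1−β).
No profitable deviation ⇔ 4(1−β^3) ≤ 40·β^3, i.e. β^3 ≥ 4/(4+40) = 1/11.
Hence β ≥ (1/11)^(1/3) ≈ 0.450.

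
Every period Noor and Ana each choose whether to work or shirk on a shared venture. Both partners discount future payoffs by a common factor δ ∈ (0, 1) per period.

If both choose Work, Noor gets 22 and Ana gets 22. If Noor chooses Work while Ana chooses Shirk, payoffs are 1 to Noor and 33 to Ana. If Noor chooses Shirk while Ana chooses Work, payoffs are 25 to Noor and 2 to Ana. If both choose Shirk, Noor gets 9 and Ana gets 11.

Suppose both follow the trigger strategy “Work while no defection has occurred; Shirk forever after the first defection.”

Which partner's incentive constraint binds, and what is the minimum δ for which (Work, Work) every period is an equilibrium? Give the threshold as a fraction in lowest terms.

Ana; δ ≥ 1/2

Noor: cooperation gives 22 each period; deviation gives 25 once then 9 forever.
  22/(1−δ) ≥ 25 + 9δ/(1−δ) ⇒ δ ≥ 3/16.
Ana: cooperation gives 22 each period; deviation gives 33 once then 11 forever.
  δ ≥ 11/22 = 1/2.
Both must hold, so the binding constraint is Ana's: δ ≥ 1/2.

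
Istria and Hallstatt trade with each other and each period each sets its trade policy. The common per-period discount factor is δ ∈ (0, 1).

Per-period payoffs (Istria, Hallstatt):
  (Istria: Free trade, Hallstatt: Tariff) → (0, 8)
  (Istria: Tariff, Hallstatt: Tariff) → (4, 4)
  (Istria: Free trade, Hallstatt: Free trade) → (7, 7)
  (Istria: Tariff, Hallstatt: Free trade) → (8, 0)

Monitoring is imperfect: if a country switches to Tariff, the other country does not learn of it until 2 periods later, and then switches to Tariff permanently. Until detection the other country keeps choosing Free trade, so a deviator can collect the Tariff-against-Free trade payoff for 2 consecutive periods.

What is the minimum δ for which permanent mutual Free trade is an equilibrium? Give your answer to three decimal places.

0.500

Deviating for the 2 undetected periods gains 8−7 = 1 per period over cooperation, then loses 7−4 = 3 per period forever once punishment starts.
Gain: 1(1 + δ + … + δ^1); loss: 3·δ^2/(1−δ).
No profitable deviation ⇔ 1(1−δ^2) ≤ 3·δ^2, i.e. δ^2 ≥ 1/(1+3) = 1/4.
Hence δ ≥ (1/4)^(1/2) ≈ 0.500.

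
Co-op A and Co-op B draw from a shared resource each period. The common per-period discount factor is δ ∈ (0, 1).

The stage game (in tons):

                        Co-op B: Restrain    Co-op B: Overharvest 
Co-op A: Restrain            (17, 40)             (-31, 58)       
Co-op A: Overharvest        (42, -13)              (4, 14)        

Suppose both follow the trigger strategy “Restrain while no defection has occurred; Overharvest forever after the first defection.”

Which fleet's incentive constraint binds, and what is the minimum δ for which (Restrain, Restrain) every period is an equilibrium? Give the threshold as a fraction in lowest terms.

Co-op A; δ ≥ 25/38

Co-op A's threshold: (42−17)/(42−4) = 25/38.
Co-op B's threshold: (58−40)/(58−14) = 9/22.
25/38 > 9/22, so Co-op A binds and δ* = 25/38.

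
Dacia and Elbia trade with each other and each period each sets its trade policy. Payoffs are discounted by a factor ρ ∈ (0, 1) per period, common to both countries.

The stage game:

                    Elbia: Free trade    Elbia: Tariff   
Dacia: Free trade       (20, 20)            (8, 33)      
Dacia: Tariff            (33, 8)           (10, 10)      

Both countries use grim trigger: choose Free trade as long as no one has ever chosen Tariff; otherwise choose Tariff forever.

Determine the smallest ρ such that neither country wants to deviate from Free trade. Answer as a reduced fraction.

13/23

Under grim trigger the critical discount factor is (T−C)/(T−P) with T = 33, C = 20, P = 10.
ρ* = (33−20)/(33−10) = 13/23.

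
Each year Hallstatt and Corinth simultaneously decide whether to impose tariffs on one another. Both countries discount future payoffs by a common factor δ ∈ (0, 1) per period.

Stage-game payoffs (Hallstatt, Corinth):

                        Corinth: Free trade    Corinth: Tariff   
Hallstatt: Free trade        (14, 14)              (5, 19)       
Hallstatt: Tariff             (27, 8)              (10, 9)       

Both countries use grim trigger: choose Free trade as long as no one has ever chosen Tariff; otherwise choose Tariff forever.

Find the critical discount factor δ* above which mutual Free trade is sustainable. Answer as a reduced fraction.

13/17

Hallstatt's threshold: (27−14)/(27−10) = 13/17.
Corinth's threshold: (19−14)/(19−9) = 1/2.
13/17 > 1/2, so Hallstatt binds and δ* = 13/17.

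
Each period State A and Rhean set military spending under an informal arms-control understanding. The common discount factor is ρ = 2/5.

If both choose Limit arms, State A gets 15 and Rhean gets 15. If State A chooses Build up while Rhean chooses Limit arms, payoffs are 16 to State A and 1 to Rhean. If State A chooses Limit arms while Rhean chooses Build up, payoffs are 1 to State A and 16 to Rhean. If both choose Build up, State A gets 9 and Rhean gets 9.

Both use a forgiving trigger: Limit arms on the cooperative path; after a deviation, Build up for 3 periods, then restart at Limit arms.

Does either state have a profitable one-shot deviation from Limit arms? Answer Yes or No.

No

IC: ρ+…+ρ^3 ≥ (16−15)/(15−9) = 1/6.
At ρ = 2/5: partial sum = 0.6240 ≥ 0.1667. Cooperation sustainable.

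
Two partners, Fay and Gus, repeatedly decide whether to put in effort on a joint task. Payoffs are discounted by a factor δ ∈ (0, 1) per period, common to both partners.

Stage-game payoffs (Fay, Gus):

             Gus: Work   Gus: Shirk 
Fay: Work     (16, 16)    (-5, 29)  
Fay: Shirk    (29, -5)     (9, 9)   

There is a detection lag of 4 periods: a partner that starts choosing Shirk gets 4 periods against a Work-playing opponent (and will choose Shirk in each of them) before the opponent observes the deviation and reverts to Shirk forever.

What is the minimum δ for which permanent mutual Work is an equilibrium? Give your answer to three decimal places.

0.898

Deviating for the 4 undetected periods gains 29−16 = 13 per period over cooperation, then loses 16−9 = 7 per period forever once punishment starts.
Gain: 13(1 + δ + … + δ^3); loss: 7·δ^4/(1−δ).
No profitable deviation ⇔ 13(1−δ^4) ≤ 7·δ^4, i.e. δ^4 ≥ 13/(13+7) = 13/20.
Hence δ ≥ (13/20)^(1/4) ≈ 0.898.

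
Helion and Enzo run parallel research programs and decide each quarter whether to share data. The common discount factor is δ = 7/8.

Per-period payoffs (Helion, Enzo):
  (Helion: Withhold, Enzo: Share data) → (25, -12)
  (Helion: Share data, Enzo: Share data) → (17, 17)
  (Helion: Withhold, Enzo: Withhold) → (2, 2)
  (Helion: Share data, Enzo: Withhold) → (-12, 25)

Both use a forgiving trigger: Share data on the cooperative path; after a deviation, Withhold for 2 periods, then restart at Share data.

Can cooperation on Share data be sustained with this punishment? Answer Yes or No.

Yes

A one-shot deviation gives 25 now, then 2 for 2 periods, then back to 17.
Gain from deviating: (25−17) today; loss: (17−2) in each of the next 2 periods.
No-deviation condition: (17−2)(δ+…+δ^2) ≥ 25−17, i.e. δ+…+δ^2 ≥ 8/15.
At δ = 7/8: δ+…+δ^2 = 1.6406 ≥ 0.5333.
So cooperation is sustainable.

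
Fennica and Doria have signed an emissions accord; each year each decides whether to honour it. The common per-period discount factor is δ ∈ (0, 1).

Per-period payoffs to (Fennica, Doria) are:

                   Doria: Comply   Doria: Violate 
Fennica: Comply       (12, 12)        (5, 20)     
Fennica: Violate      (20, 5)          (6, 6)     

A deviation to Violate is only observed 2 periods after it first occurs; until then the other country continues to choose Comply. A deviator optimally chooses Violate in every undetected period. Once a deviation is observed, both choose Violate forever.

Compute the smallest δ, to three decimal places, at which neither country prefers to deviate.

0.756

Deviating for the 2 undetected periods gains 20−12 = 8 per period over cooperation, then loses 12−6 = 6 per period forever once punishment starts.
Gain: 8(1 + δ + … + δ^1); loss: 6·δ^2/(1−δ).
No profitable deviation ⇔ 8(1−δ^2) ≤ 6·δ^2, i.e. δ^2 ≥ 8/(8+6) = 4/7.
Hence δ ≥ (4/7)^(1/2) ≈ 0.756.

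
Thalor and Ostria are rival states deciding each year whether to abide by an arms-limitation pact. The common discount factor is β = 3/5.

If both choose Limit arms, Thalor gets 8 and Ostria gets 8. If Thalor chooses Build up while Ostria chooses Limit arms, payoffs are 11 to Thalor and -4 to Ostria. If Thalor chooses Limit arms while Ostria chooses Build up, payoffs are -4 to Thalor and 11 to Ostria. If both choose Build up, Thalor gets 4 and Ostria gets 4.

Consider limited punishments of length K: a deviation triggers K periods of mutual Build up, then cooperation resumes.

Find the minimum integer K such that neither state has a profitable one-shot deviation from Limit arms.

No profitable deviation requires (8−4)(β+…+β^K) ≥ 11−8, i.e. β+…+β^K ≥ 3/4 ≈ 0.7500.
With β = 3/5, the partial sums are K=1: 0.6000, K=2: 0.9600.
K = 2 is the first length at which the sum reaches 0.7500.

2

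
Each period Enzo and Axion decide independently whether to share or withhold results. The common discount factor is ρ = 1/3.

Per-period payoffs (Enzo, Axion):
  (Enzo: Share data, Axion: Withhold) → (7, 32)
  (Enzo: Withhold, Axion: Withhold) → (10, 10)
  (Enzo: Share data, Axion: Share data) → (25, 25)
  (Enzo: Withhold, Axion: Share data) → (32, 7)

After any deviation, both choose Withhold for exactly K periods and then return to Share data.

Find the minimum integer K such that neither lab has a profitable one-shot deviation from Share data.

Need Σ_{k=1}^{K} ρ^k ≥ (32−25)/(25−10) = 0.4667 at ρ = 1/3.
At K = 2 the sum is 0.4444 < 0.4667; at K = 3 it is 0.4815 ≥ 0.4667.
So the minimum punishment length is K = 3.

3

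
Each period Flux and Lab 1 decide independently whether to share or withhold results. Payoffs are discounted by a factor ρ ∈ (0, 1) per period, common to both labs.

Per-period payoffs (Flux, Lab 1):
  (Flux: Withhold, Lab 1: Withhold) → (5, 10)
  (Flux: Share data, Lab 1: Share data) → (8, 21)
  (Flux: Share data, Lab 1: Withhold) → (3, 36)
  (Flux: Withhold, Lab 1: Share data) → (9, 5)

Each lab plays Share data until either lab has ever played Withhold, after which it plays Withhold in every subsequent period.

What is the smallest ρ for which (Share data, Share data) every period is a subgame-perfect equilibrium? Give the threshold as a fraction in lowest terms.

15/26

Flux's threshold: (9−8)/(9−5) = 1/4.
Lab 1's threshold: (36−21)/(36−10) = 15/26.
1/4 < 15/26, so Lab 1 binds and ρ* = 15/26.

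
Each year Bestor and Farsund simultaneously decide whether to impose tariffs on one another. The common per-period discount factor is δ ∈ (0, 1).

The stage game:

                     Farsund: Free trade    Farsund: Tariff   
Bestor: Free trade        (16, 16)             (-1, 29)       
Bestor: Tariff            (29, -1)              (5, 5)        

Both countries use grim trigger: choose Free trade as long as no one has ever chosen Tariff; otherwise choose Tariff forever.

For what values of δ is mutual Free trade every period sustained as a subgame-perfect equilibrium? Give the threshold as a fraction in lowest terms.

One-period gain from deviating is 29 − 16 = 13. The loss is 16 − 5 = 11 in every subsequent period, with present value 11·δ/(1−δ).
Deviation is unprofitable when 11·δ/(1−δ) ≥ 13, i.e. δ/(1−δ) ≥ 13/11.
Equivalently δ ≥ 13/(13+11) = 13/24.

13/24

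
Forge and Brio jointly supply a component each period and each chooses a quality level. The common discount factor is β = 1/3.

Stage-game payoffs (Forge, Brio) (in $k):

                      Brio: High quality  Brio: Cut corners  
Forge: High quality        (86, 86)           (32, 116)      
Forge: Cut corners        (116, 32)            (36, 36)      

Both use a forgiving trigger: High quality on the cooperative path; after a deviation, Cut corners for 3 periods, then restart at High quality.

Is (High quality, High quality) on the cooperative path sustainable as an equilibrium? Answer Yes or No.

A one-shot deviation gives 116 now, then 36 for 3 periods, then back to 86.
Gain from deviating: (116−86) today; loss: (86−36) in each of the next 3 periods.
No-deviation condition: (86−36)(β+…+β^3) ≥ 116−86, i.e. β+…+β^3 ≥ 3/5.
At β = 1/3: β+…+β^3 = 0.4815 < 0.6000.
So cooperation is not sustainable.

No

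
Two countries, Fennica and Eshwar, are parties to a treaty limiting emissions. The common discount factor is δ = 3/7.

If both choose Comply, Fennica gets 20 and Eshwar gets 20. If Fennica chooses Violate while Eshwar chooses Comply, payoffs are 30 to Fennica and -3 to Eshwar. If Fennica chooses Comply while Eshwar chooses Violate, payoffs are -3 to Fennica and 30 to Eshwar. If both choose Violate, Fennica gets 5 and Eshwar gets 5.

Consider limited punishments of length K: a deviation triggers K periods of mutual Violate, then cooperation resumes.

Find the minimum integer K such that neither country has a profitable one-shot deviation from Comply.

3

No profitable deviation requires (20−5)(δ+…+δ^K) ≥ 30−20, i.e. δ+…+δ^K ≥ 2/3 ≈ 0.6667.
With δ = 3/7, the partial sums are K=1: 0.4286, K=2: 0.6122, K=3: 0.6910.
K = 3 is the first length at which the sum reaches 0.6667.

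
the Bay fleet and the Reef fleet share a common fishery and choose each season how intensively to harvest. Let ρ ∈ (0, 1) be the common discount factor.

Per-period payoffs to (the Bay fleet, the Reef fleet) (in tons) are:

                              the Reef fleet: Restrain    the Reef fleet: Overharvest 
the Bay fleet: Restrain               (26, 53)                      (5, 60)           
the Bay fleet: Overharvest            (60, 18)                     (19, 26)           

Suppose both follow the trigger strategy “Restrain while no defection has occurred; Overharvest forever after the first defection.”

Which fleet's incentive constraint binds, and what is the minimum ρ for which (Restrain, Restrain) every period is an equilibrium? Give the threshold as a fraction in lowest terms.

the Bay fleet; ρ ≥ 34/41

the Bay fleet: cooperation gives 26 each period; deviation gives 60 once then 19 forever.
  26/(1−ρ) ≥ 60 + 19ρ/(1−ρ) ⇒ ρ ≥ 34/41.
the Reef fleet: cooperation gives 53 each period; deviation gives 60 once then 26 forever.
  ρ ≥ 7/34.
Both must hold, so the binding constraint is the Bay fleet's: ρ ≥ 34/41.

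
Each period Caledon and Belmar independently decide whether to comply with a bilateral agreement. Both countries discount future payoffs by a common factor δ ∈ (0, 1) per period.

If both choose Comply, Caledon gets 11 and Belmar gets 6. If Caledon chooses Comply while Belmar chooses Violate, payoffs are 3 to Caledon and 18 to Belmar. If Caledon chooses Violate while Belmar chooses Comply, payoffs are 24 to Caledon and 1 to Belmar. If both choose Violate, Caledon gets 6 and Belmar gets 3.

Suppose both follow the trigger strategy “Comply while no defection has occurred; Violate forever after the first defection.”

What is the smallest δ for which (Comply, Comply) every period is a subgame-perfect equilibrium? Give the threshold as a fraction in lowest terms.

4/5

For Caledon: deviation gain 24−11 = 13, per-period punishment loss 11−6 = 5. IC gives δ ≥ 13/18.
For Belmar: gain 12, loss 3 per period, so δ ≥ 12/15 = 4/5.
The tighter constraint is Belmar's, so cooperation needs δ ≥ 4/5.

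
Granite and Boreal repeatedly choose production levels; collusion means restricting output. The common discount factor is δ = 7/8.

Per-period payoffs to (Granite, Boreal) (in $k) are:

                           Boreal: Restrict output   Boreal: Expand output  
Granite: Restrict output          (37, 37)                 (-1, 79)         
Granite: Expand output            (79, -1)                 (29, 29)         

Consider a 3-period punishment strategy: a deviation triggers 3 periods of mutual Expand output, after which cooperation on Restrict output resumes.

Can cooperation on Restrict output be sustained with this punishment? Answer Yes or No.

No

IC: δ+…+δ^3 ≥ (79−37)/(37−29) = 21/4.
At δ = 7/8: partial sum = 2.3105 < 5.2500. Cooperation not sustainable.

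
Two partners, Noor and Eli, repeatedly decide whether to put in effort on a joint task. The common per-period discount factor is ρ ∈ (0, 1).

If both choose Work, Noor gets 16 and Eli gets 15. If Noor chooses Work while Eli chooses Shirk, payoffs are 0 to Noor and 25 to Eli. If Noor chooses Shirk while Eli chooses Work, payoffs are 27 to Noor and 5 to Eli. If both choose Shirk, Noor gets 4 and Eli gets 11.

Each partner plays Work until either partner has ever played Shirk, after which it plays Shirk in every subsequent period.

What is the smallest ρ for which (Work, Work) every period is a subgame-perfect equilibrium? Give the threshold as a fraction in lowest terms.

5/7

Noor: cooperation gives 16 each period; deviation gives 27 once then 4 forever.
  16/(1−ρ) ≥ 27 + 4ρ/(1−ρ) ⇒ ρ ≥ 11/23.
Eli: cooperation gives 15 each period; deviation gives 25 once then 11 forever.
  ρ ≥ 10/14 = 5/7.
Both must hold, so the binding constraint is Eli's: ρ ≥ 5/7.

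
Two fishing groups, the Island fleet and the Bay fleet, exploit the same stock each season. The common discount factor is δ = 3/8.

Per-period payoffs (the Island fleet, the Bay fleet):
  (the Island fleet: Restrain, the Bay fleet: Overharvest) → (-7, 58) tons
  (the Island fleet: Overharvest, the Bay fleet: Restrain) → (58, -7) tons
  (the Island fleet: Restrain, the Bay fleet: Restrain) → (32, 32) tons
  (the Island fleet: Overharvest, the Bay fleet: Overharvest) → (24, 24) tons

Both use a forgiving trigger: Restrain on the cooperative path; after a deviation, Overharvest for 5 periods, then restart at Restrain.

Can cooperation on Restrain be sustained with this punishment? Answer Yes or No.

No

Comparing payoff streams over the 6 periods until play realigns: cooperate → 32(1+δ+…+δ^5); deviate → 58 + 24(δ+…+δ^5).
Cooperation is sustained iff (32−24)(δ+…+δ^5) ≥ 58−32.
δ+…+δ^5 = 3/8·(1−(3/8)^5)/(1−3/8) = 0.5956, and (58−32)/(32−24) = 3.2500.
0.5956 < 3.2500, so cooperation is not sustainable.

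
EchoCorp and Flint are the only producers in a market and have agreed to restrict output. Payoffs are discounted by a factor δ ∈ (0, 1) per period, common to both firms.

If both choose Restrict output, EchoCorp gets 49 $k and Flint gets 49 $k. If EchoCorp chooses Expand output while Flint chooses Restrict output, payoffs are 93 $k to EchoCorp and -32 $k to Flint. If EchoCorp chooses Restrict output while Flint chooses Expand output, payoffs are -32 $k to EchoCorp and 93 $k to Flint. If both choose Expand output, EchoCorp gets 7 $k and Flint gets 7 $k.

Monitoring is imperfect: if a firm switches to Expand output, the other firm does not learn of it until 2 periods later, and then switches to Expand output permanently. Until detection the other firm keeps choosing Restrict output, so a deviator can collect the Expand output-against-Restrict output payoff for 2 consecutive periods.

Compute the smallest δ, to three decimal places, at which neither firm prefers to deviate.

0.715

The best deviation is to choose Expand output for all 2 undetected periods, earning 93 each, then 7 forever once detected.
Deviation value: 93(1−δ^2)/(1−δ) + 7δ^2/(1−δ); cooperation value: 49/(1−δ).
IC: 49 ≥ 93(1−δ^2) + 7δ^2 = 93 − 86δ^2.
So δ^2 ≥ 44/86 = 22/43, giving δ ≥ (22/43)^(1/2) ≈ 0.715.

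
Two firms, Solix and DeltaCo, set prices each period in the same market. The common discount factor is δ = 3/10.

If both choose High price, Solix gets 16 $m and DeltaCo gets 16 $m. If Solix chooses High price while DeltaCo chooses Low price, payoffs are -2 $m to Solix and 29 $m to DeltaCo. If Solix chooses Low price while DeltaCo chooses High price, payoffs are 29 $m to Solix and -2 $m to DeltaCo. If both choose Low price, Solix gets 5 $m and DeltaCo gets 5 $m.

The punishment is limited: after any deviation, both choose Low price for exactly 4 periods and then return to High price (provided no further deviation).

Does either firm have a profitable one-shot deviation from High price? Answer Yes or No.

Yes

IC: δ+…+δ^4 ≥ (29−16)/(16−5) = 13/11.
At δ = 3/10: partial sum = 0.4251 < 1.1818. Cooperation not sustainable.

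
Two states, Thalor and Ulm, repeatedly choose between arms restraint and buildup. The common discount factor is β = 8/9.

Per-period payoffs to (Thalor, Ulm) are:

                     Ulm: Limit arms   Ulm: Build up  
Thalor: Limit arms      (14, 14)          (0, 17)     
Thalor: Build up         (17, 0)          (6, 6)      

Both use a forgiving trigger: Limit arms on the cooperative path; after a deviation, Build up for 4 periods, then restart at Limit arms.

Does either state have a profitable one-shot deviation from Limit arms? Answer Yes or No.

No

A one-shot deviation gives 17 now, then 6 for 4 periods, then back to 14.
Gain from deviating: (17−14) today; loss: (14−6) in each of the next 4 periods.
No-deviation condition: (14−6)(β+…+β^4) ≥ 17−14, i.e. β+…+β^4 ≥ 3/8.
At β = 8/9: β+…+β^4 = 3.0056 ≥ 0.3750.
So cooperation is sustainable.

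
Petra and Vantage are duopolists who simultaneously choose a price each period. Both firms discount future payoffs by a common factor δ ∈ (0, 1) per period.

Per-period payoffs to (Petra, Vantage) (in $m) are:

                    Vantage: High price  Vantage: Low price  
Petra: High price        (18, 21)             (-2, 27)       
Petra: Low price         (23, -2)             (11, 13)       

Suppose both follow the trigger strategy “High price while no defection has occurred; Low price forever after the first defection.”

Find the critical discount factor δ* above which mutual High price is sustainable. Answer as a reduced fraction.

For Petra: deviation gain 23−18 = 5, per-period punishment loss 18−11 = 7. IC gives δ ≥ 5/12.
For Vantage: gain 6, loss 8 per period, so δ ≥ 6/14 = 3/7.
The tighter constraint is Vantage's, so cooperation needs δ ≥ 3/7.

3/7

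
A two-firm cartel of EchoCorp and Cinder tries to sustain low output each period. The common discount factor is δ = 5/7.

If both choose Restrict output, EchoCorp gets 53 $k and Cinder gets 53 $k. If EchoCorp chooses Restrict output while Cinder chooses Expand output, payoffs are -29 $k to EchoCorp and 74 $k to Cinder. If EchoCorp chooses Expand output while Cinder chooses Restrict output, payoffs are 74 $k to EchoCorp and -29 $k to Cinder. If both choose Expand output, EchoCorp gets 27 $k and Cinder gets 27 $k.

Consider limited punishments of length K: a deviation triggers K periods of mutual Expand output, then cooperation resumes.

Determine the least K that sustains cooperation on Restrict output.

IC: δ(1−δ^K)/(1−δ) ≥ (74−53)/(53−27) = 21/26.
With δ = 5/7: need 1 − δ^K ≥ 21/26·(1−5/7)/(5/7), i.e. δ^K ≤ 0.6769.
Since (5/7)^1 = 0.7143 and (5/7)^2 = 0.5102, the smallest such K is 2.

2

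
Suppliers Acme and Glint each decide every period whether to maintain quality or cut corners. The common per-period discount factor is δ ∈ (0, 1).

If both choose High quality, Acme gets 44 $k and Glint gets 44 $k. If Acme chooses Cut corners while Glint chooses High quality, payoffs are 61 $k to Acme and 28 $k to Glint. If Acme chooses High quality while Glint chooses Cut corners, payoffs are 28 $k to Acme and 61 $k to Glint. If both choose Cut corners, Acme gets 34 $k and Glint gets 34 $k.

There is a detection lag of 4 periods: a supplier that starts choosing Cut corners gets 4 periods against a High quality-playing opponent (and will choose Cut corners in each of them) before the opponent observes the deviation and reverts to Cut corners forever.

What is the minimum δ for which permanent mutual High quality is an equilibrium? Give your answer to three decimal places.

A deviator earns 61 for 4 periods, then 34 forever; cooperating earns 44 forever. Multiplying the IC by (1−δ):
44 ≥ 61(1−δ^4) + 34δ^4, so 27·δ^4 ≥ 17 and δ^4 ≥ 17/27.
δ ≥ (17/27)^(1/4) ≈ 0.891.

0.891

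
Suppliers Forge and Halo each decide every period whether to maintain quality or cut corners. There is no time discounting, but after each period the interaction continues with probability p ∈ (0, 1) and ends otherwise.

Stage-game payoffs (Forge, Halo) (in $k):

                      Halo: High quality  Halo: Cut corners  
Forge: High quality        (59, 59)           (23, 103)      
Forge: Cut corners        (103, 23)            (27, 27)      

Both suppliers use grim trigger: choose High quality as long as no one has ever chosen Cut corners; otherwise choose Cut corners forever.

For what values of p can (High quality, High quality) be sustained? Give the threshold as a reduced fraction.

11/19

Expected cooperation value is 59 + p·59 + p²·59 + … = 59/(1−p); deviation gives 103 + p·27/(1−p).
59 ≥ 103(1−p) + 27p ⇒ 76p ≥ 44 ⇒ p ≥ 44/76 = 11/19.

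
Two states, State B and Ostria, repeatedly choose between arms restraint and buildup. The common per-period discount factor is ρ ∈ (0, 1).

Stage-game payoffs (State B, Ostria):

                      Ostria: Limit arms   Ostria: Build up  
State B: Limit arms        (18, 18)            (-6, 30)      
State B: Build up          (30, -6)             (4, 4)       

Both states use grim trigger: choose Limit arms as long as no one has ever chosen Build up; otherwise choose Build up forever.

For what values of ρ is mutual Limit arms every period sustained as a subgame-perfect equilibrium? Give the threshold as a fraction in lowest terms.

Under grim trigger the critical discount factor is (T−C)/(T−P) with T = 30, C = 18, P = 4.
ρ* = (30−18)/(30−4) = 12/26 = 6/13.

6/13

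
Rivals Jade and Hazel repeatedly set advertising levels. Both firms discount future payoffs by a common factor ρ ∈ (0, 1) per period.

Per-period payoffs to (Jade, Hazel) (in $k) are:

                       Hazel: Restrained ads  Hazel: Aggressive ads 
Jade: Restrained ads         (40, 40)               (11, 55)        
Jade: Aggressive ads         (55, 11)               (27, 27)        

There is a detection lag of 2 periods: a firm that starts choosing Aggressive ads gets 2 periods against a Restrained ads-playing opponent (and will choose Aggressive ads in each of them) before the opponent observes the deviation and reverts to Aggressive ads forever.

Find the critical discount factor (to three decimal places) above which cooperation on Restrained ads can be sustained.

0.732

A deviator earns 55 for 2 periods, then 27 forever; cooperating earns 40 forever. Multiplying the IC by (1−ρ):
40 ≥ 55(1−ρ^2) + 27ρ^2, so 28·ρ^2 ≥ 15 and ρ^2 ≥ 15/28.
ρ ≥ (15/28)^(1/2) ≈ 0.732.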